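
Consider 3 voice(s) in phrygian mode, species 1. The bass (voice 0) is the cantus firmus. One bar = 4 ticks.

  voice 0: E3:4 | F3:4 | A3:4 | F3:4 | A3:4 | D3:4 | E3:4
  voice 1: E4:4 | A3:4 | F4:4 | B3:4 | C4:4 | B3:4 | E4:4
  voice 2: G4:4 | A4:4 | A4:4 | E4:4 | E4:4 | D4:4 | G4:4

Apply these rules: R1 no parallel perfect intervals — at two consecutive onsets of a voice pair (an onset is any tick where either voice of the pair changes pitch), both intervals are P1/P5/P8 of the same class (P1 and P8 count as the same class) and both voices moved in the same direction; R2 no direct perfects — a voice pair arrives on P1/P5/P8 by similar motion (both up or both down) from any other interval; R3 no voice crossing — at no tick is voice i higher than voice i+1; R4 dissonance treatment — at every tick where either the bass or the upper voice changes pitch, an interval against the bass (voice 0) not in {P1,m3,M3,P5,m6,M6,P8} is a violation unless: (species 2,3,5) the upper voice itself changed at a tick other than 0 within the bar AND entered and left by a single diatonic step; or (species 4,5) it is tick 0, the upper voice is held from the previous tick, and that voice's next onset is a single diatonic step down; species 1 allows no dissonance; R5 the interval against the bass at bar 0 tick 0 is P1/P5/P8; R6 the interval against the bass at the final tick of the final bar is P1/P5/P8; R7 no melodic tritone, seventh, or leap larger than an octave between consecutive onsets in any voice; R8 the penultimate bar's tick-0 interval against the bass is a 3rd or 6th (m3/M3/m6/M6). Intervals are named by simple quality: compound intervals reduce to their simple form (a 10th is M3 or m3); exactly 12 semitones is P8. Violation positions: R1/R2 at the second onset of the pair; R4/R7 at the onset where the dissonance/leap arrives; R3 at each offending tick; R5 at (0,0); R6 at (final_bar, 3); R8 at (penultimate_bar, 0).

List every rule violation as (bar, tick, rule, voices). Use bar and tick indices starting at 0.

(0, 0, R5, (0, 2))
(3, 0, R4, (0, 1))
(3, 0, R4, (0, 2))
(3, 0, R7, (1,))
(5, 0, R2, (0, 2))
(5, 0, R8, (0, 2))
(6, 0, R2, (0, 1))
(6, 3, R6, (0, 2))

bar 0: v0=E3 v1=E4 v2=G4 downbeat m3
bar 1: v0=F3 v1=A3 v2=A4 downbeat M3
bar 2: v0=A3 v1=F4 v2=A4 downbeat P8
bar 3: v0=F3 v1=B3 v2=E4 downbeat M7
bar 4: v0=A3 v1=C4 v2=E4 downbeat P5
bar 5: v0=D3 v1=B3 v2=D4 downbeat P8
bar 6: v0=E3 v1=E4 v2=G4 downbeat m3
  -> R5 @ bar 0 tick 0 v(0, 2): opens on m3
  -> R4 @ bar 3 tick 0 v(0, 1): F3/B3 TT untreated
  -> R4 @ bar 3 tick 0 v(0, 2): F3/E4 M7 untreated
  -> R7 @ bar 3 tick 0 v(1,): F4->B3 leap 6st
  -> R2 @ bar 5 tick 0 v(0, 2): A3/E4 P5 -> D3/D4 P8 similar
  -> R8 @ bar 5 tick 0 v(0, 2): penult P8 not 3rd/6th
  -> R2 @ bar 6 tick 0 v(0, 1): D3/B3 M6 -> E3/E4 P8 similar
  -> R6 @ bar 6 tick 3 v(0, 2): closes on m3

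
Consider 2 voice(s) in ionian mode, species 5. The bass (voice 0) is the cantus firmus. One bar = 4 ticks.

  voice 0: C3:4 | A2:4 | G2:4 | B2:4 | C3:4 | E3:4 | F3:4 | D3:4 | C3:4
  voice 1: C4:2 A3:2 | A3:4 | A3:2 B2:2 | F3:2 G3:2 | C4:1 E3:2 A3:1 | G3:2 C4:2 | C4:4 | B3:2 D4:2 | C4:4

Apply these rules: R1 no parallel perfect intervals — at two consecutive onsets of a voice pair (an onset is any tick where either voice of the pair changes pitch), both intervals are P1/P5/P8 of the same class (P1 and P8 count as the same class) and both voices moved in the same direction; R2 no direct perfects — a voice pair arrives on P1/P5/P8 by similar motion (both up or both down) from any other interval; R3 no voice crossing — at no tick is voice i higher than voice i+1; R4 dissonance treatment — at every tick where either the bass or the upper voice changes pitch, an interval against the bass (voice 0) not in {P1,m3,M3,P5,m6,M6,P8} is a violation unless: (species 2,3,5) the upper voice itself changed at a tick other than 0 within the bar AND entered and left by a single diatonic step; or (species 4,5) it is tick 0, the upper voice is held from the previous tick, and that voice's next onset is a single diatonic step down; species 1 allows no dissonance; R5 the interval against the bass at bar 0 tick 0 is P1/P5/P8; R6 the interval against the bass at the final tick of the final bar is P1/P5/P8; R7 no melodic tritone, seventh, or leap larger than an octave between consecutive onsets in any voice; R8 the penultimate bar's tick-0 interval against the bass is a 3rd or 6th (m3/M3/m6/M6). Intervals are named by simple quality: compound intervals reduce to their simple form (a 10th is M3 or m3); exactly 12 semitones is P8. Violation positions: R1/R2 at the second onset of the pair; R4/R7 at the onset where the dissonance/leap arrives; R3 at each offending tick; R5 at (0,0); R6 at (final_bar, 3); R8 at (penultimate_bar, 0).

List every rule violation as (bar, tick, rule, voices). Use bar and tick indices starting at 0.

bar 0: v0=C3 v1=C4 downbeat P8
bar 1: v0=A2 v1=A3 downbeat P8
bar 2: v0=G2 v1=A3 downbeat M2
bar 3: v0=B2 v1=F3 downbeat TT
bar 4: v0=C3 v1=C4 downbeat P8
bar 5: v0=E3 v1=G3 downbeat m3
bar 6: v0=F3 v1=C4 downbeat P5
bar 7: v0=D3 v1=B3 downbeat M6
bar 8: v0=C3 v1=C4 downbeat P8
  -> R4 @ bar 2 tick 0 v(0, 1): G2/A3 M2 untreated
  -> R7 @ bar 2 tick 2 v(1,): A3->B2 leap 10st
  -> R4 @ bar 3 tick 0 v(0, 1): B2/F3 TT untreated
  -> R7 @ bar 3 tick 0 v(1,): B2->F3 leap 6st
  -> R2 @ bar 4 tick 0 v(0, 1): B2/G3 m6 -> C3/C4 P8 similar
  -> R1 @ bar 8 tick 0 v(0, 1): D3/D4 P8 -> C3/C4 P8 similar

(2, 0, R4, (0, 1))
(2, 2, R7, (1,))
(3, 0, R4, (0, 1))
(3, 0, R7, (1,))
(4, 0, R2, (0, 1))
(8, 0, R1, (0, 1))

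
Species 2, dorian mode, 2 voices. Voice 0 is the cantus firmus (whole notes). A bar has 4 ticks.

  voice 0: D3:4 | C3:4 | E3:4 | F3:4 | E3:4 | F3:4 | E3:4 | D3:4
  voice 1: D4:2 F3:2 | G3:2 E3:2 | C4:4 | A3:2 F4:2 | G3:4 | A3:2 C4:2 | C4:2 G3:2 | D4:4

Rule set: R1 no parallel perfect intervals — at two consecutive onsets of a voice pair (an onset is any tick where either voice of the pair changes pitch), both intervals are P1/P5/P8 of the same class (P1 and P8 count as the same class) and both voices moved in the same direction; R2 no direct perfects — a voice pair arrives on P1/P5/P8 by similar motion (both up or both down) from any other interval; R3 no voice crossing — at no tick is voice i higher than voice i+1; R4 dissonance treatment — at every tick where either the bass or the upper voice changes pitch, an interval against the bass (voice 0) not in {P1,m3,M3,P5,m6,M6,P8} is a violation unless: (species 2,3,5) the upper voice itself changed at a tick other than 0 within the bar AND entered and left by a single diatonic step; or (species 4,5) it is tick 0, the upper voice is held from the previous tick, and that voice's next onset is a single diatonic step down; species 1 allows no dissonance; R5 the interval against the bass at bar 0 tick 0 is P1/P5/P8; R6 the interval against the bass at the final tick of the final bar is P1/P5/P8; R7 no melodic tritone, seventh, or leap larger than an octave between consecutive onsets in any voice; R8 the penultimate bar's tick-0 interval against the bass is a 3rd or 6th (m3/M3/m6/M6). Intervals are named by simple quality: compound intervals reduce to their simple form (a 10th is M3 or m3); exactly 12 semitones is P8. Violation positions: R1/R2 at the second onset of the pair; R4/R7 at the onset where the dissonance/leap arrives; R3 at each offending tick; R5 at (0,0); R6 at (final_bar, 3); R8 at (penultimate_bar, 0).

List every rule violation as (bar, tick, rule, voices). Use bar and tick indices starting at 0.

(4, 0, R7, (1,))

bar 0: v0=D3 v1=D4 downbeat P8
bar 1: v0=C3 v1=G3 downbeat P5
bar 2: v0=E3 v1=C4 downbeat m6
bar 3: v0=F3 v1=A3 downbeat M3
bar 4: v0=E3 v1=G3 downbeat m3
bar 5: v0=F3 v1=A3 downbeat M3
bar 6: v0=E3 v1=C4 downbeat m6
bar 7: v0=D3 v1=D4 downbeat P8
  -> R7 @ bar 4 tick 0 v(1,): F4->G3 leap 10st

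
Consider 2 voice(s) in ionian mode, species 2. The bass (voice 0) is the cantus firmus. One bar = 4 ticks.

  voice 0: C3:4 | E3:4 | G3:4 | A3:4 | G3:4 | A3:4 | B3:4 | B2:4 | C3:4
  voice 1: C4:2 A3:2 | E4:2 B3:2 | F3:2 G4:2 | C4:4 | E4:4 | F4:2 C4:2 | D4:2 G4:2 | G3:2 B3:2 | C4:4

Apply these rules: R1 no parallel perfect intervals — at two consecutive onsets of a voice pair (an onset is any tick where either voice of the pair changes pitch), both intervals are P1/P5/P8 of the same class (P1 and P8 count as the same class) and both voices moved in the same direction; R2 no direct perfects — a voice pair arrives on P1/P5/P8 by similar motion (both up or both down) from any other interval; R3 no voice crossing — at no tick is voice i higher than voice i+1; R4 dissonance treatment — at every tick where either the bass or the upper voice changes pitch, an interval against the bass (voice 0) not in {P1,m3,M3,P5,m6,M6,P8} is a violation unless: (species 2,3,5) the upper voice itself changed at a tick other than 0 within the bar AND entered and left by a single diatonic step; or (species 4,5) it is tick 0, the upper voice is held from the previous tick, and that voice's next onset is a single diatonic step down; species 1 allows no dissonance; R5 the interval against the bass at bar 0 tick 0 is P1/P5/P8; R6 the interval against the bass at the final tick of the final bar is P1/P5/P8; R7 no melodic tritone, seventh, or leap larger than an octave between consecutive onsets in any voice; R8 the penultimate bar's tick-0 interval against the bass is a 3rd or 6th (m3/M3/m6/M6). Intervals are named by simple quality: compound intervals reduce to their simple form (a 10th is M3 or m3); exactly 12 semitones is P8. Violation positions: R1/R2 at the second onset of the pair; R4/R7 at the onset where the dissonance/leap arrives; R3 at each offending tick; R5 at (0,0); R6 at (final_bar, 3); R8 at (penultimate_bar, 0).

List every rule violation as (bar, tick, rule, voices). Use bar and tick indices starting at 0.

bar 0: v0=C3 v1=C4 downbeat P8
bar 1: v0=E3 v1=E4 downbeat P8
bar 2: v0=G3 v1=F3 downbeat M2
bar 3: v0=A3 v1=C4 downbeat m3
bar 4: v0=G3 v1=E4 downbeat M6
bar 5: v0=A3 v1=F4 downbeat m6
bar 6: v0=B3 v1=D4 downbeat m3
bar 7: v0=B2 v1=G3 downbeat m6
bar 8: v0=C3 v1=C4 downbeat P8
  -> R2 @ bar 1 tick 0 v(0, 1): C3/A3 M6 -> E3/E4 P8 similar
  -> R3 @ bar 2 tick 0 v(0, 1): G3 above F3
  -> R4 @ bar 2 tick 0 v(0, 1): G3/F3 M2 untreated
  -> R7 @ bar 2 tick 0 v(1,): B3->F3 leap 6st
  -> R3 @ bar 2 tick 1 v(0, 1): G3 above F3
  -> R7 @ bar 2 tick 2 v(1,): F3->G4 leap 14st
  -> R1 @ bar 8 tick 0 v(0, 1): B2/B3 P8 -> C3/C4 P8 similar

(1, 0, R2, (0, 1))
(2, 0, R3, (0, 1))
(2, 0, R4, (0, 1))
(2, 0, R7, (1,))
(2, 1, R3, (0, 1))
(2, 2, R7, (1,))
(8, 0, R1, (0, 1))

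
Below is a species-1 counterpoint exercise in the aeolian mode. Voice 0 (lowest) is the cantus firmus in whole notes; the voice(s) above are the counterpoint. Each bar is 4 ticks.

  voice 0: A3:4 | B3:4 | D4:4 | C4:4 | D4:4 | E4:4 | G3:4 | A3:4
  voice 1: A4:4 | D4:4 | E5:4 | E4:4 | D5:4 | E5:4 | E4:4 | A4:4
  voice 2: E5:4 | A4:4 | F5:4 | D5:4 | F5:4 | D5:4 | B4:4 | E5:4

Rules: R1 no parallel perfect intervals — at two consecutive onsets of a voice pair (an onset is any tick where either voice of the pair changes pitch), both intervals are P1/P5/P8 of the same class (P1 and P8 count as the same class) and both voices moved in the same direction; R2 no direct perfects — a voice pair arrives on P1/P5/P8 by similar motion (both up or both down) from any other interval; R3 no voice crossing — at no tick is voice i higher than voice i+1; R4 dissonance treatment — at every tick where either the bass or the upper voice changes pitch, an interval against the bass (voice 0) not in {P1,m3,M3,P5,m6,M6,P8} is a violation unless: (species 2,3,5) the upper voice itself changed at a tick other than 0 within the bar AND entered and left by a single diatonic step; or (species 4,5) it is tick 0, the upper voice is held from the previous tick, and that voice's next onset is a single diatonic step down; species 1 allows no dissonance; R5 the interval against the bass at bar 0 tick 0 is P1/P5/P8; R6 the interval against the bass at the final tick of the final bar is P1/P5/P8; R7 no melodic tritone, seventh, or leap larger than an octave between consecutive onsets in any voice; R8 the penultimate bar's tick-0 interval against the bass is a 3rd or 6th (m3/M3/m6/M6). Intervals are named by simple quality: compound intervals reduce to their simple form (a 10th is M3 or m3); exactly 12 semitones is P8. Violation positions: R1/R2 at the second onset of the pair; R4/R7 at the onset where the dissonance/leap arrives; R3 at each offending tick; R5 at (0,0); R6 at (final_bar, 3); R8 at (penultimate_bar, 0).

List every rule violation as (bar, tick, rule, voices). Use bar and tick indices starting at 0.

bar 0: v0=A3 v1=A4 v2=E5 downbeat P5
bar 1: v0=B3 v1=D4 v2=A4 downbeat m7
bar 2: v0=D4 v1=E5 v2=F5 downbeat m3
bar 3: v0=C4 v1=E4 v2=D5 downbeat M2
bar 4: v0=D4 v1=D5 v2=F5 downbeat m3
bar 5: v0=E4 v1=E5 v2=D5 downbeat m7
bar 6: v0=G3 v1=E4 v2=B4 downbeat M3
bar 7: v0=A3 v1=A4 v2=E5 downbeat P5
  -> R1 @ bar 1 tick 0 v(1, 2): A4/E5 P5 -> D4/A4 P5 similar
  -> R4 @ bar 1 tick 0 v(0, 2): B3/A4 m7 untreated
  -> R4 @ bar 2 tick 0 v(0, 1): D4/E5 M2 untreated
  -> R7 @ bar 2 tick 0 v(1,): D4->E5 leap 14st
  -> R4 @ bar 3 tick 0 v(0, 2): C4/D5 M2 untreated
  -> R2 @ bar 4 tick 0 v(0, 1): C4/E4 M3 -> D4/D5 P8 similar
  -> R7 @ bar 4 tick 0 v(1,): E4->D5 leap 10st
  -> R1 @ bar 5 tick 0 v(0, 1): D4/D5 P8 -> E4/E5 P8 similar
  -> R3 @ bar 5 tick 0 v(1, 2): E5 above D5
  -> R4 @ bar 5 tick 0 v(0, 2): E4/D5 m7 untreated
  -> R3 @ bar 5 tick 1 v(1, 2): E5 above D5
  -> R3 @ bar 5 tick 2 v(1, 2): E5 above D5
  -> R3 @ bar 5 tick 3 v(1, 2): E5 above D5
  -> R2 @ bar 6 tick 0 v(1, 2): E5/D5 M2 -> E4/B4 P5 similar
  -> R1 @ bar 7 tick 0 v(1, 2): E4/B4 P5 -> A4/E5 P5 similar
  -> R2 @ bar 7 tick 0 v(0, 1): G3/E4 M6 -> A3/A4 P8 similar
  -> R2 @ bar 7 tick 0 v(0, 2): G3/B4 M3 -> A3/E5 P5 similar

(1, 0, R1, (1, 2))
(1, 0, R4, (0, 2))
(2, 0, R4, (0, 1))
(2, 0, R7, (1,))
(3, 0, R4, (0, 2))
(4, 0, R2, (0, 1))
(4, 0, R7, (1,))
(5, 0, R1, (0, 1))
(5, 0, R3, (1, 2))
(5, 0, R4, (0, 2))
(5, 1, R3, (1, 2))
(5, 2, R3, (1, 2))
(5, 3, R3, (1, 2))
(6, 0, R2, (1, 2))
(7, 0, R1, (1, 2))
(7, 0, R2, (0, 1))
(7, 0, R2, (0, 2))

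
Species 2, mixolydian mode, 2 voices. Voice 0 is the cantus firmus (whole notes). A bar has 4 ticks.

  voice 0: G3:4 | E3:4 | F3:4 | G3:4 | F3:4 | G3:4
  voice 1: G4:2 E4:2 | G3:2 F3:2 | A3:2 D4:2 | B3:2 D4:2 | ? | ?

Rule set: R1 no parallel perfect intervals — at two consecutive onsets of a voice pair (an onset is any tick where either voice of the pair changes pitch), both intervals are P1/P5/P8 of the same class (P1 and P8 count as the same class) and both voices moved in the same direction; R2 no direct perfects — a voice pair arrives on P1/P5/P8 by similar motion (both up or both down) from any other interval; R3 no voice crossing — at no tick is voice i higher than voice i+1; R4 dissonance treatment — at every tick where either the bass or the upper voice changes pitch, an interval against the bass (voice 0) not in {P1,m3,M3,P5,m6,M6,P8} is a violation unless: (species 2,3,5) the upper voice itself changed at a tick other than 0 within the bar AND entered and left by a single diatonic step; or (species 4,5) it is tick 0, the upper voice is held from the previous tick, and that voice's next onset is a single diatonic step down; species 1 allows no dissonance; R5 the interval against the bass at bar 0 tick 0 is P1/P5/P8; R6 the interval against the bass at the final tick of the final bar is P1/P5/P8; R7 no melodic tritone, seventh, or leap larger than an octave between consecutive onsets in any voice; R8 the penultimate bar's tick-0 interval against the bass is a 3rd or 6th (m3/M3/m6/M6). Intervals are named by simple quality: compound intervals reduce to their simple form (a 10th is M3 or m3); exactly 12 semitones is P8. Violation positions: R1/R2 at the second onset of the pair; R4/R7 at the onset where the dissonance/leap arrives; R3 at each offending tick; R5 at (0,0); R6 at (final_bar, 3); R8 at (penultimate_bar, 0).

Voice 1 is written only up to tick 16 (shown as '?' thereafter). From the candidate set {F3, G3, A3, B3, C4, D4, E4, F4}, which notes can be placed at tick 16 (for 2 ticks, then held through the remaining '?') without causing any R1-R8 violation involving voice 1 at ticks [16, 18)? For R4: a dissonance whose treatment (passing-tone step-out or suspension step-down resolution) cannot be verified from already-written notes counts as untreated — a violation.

F3: violates R2,R8
G3: violates R4,R8
A3: legal
B3: violates R4,R8
C4: violates R1,R8
D4: legal
E4: violates R4,R8
F4: violates R8

{A3, D4}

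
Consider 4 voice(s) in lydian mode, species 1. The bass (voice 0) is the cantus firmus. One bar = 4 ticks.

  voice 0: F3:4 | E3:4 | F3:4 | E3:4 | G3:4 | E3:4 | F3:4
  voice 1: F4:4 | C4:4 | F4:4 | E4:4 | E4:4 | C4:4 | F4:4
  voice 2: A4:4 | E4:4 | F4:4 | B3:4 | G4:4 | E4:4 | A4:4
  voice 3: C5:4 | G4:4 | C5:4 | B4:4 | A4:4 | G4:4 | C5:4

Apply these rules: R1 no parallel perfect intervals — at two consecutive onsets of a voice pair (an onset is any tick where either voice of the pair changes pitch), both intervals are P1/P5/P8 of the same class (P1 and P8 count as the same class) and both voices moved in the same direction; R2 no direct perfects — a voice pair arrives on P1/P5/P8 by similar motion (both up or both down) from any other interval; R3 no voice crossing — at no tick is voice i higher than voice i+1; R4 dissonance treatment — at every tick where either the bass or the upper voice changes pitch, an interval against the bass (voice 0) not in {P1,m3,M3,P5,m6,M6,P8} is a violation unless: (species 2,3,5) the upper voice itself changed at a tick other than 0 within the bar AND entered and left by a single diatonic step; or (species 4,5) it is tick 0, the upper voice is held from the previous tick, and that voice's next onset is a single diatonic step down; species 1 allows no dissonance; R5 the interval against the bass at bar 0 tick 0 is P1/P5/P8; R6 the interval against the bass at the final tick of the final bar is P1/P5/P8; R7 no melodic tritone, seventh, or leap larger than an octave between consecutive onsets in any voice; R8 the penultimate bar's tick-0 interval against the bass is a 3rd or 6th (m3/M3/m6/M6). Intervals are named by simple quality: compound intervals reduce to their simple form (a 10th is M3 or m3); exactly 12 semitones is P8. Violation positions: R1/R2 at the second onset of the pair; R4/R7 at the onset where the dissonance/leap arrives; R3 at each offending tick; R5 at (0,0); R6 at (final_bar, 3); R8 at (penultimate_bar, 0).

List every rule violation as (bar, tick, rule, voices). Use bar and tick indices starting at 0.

(0, 0, R5, (0, 2))
(1, 0, R1, (1, 3))
(1, 0, R2, (0, 2))
(2, 0, R1, (0, 2))
(2, 0, R1, (1, 3))
(2, 0, R2, (0, 1))
(2, 0, R2, (0, 3))
(2, 0, R2, (1, 2))
(2, 0, R2, (2, 3))
(3, 0, R1, (0, 1))
(3, 0, R1, (0, 3))
(3, 0, R1, (1, 3))
(3, 0, R2, (0, 2))
(3, 0, R2, (2, 3))
(3, 0, R3, (1, 2))
(3, 0, R7, (2,))
(3, 1, R3, (1, 2))
(3, 2, R3, (1, 2))
(3, 3, R3, (1, 2))
(4, 0, R2, (0, 2))
(4, 0, R4, (0, 3))
(5, 0, R1, (0, 2))
(5, 0, R2, (1, 3))
(5, 0, R8, (0, 2))
(6, 0, R1, (1, 3))
(6, 0, R2, (0, 1))
(6, 0, R2, (0, 3))
(6, 3, R6, (0, 2))

bar 0: v0=F3 v1=F4 v2=A4 v3=C5 downbeat P5
bar 1: v0=E3 v1=C4 v2=E4 v3=G4 downbeat m3
bar 2: v0=F3 v1=F4 v2=F4 v3=C5 downbeat P5
bar 3: v0=E3 v1=E4 v2=B3 v3=B4 downbeat P5
bar 4: v0=G3 v1=E4 v2=G4 v3=A4 downbeat M2
bar 5: v0=E3 v1=C4 v2=E4 v3=G4 downbeat m3
bar 6: v0=F3 v1=F4 v2=A4 v3=C5 downbeat P5
  -> R5 @ bar 0 tick 0 v(0, 2): opens on M3
  -> R1 @ bar 1 tick 0 v(1, 3): F4/C5 P5 -> C4/G4 P5 similar
  -> R2 @ bar 1 tick 0 v(0, 2): F3/A4 M3 -> E3/E4 P8 similar
  -> R1 @ bar 2 tick 0 v(0, 2): E3/E4 P8 -> F3/F4 P8 similar
  -> R1 @ bar 2 tick 0 v(1, 3): C4/G4 P5 -> F4/C5 P5 similar
  -> R2 @ bar 2 tick 0 v(0, 1): E3/C4 m6 -> F3/F4 P8 similar
  -> R2 @ bar 2 tick 0 v(0, 3): E3/G4 m3 -> F3/C5 P5 similar
  -> R2 @ bar 2 tick 0 v(1, 2): C4/E4 M3 -> F4/F4 P1 similar
  -> R2 @ bar 2 tick 0 v(2, 3): E4/G4 m3 -> F4/C5 P5 similar
  -> R1 @ bar 3 tick 0 v(0, 1): F3/F4 P8 -> E3/E4 P8 similar
  -> R1 @ bar 3 tick 0 v(0, 3): F3/C5 P5 -> E3/B4 P5 similar
  -> R1 @ bar 3 tick 0 v(1, 3): F4/C5 P5 -> E4/B4 P5 similar
  -> R2 @ bar 3 tick 0 v(0, 2): F3/F4 P8 -> E3/B3 P5 similar
  -> R2 @ bar 3 tick 0 v(2, 3): F4/C5 P5 -> B3/B4 P8 similar
  -> R3 @ bar 3 tick 0 v(1, 2): E4 above B3
  -> R7 @ bar 3 tick 0 v(2,): F4->B3 leap 6st
  -> R3 @ bar 3 tick 1 v(1, 2): E4 above B3
  -> R3 @ bar 3 tick 2 v(1, 2): E4 above B3
  -> R3 @ bar 3 tick 3 v(1, 2): E4 above B3
  -> R2 @ bar 4 tick 0 v(0, 2): E3/B3 P5 -> G3/G4 P8 similar
  -> R4 @ bar 4 tick 0 v(0, 3): G3/A4 M2 untreated
  -> R1 @ bar 5 tick 0 v(0, 2): G3/G4 P8 -> E3/E4 P8 similar
  -> R2 @ bar 5 tick 0 v(1, 3): E4/A4 P4 -> C4/G4 P5 similar
  -> R8 @ bar 5 tick 0 v(0, 2): penult P8 not 3rd/6th
  -> R1 @ bar 6 tick 0 v(1, 3): C4/G4 P5 -> F4/C5 P5 similar
  -> R2 @ bar 6 tick 0 v(0, 1): E3/C4 m6 -> F3/F4 P8 similar
  -> R2 @ bar 6 tick 0 v(0, 3): E3/G4 m3 -> F3/C5 P5 similar
  -> R6 @ bar 6 tick 3 v(0, 2): closes on M3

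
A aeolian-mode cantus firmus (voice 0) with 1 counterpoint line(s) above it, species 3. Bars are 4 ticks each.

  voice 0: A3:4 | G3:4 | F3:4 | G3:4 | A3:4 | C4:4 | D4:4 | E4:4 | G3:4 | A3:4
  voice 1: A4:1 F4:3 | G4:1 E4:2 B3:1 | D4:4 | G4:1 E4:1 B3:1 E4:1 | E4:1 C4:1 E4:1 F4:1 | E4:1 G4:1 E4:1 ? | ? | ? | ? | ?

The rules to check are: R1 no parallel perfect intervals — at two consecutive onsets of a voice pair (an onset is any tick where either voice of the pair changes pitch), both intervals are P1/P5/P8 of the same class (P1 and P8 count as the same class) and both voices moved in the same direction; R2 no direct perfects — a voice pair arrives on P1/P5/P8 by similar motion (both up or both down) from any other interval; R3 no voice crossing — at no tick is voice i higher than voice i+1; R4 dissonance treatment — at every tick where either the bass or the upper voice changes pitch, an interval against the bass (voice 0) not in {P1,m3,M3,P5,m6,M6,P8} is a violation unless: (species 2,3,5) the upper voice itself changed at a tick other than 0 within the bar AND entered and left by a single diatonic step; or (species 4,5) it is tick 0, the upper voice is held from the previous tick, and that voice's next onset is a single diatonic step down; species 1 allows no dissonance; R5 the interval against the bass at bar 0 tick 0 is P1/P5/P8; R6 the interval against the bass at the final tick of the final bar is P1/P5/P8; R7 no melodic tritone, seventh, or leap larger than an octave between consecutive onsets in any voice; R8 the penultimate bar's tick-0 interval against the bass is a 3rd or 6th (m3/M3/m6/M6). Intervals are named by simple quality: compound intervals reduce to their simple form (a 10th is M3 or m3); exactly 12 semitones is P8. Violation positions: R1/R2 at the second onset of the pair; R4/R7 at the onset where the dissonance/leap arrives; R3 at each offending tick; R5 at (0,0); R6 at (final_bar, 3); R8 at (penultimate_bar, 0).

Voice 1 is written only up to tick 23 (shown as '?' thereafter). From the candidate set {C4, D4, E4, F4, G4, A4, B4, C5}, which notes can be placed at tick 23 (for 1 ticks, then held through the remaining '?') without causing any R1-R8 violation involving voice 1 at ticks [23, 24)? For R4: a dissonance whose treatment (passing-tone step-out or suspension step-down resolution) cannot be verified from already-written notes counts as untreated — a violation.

{A4, C4, C5, E4, G4}

C4: legal
D4: violates R4
E4: legal
F4: violates R4
G4: legal
A4: legal
B4: violates R4
C5: legal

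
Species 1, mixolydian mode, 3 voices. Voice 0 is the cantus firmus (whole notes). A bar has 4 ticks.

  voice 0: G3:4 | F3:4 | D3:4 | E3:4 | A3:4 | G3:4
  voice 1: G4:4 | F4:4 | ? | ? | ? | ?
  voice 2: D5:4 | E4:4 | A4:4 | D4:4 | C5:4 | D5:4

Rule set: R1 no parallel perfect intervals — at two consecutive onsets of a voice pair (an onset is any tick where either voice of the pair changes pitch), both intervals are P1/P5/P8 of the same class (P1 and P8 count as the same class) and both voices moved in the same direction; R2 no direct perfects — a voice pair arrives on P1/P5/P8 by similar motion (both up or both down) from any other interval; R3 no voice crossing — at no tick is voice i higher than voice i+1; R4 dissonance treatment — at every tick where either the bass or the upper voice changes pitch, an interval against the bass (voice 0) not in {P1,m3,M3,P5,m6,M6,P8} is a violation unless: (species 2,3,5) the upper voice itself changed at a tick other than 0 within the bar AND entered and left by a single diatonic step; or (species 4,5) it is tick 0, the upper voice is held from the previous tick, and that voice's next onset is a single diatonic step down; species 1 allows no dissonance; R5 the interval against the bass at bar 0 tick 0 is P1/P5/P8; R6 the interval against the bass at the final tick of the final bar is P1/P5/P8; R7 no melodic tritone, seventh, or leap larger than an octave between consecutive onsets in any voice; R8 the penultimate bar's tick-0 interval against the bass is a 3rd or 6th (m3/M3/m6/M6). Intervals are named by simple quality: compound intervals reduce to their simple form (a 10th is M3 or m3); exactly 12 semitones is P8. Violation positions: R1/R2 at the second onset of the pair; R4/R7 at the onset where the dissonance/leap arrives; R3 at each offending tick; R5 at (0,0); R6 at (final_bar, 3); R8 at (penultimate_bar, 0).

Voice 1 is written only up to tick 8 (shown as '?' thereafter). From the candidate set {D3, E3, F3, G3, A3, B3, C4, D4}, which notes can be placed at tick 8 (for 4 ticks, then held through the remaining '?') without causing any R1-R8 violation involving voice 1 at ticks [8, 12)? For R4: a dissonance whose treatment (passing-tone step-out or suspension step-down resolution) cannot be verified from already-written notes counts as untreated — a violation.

{F3}

D3: violates R1,R7
E3: violates R4,R7
F3: legal
G3: violates R4,R7
A3: violates R2
B3: violates R7
C4: violates R4
D4: violates R1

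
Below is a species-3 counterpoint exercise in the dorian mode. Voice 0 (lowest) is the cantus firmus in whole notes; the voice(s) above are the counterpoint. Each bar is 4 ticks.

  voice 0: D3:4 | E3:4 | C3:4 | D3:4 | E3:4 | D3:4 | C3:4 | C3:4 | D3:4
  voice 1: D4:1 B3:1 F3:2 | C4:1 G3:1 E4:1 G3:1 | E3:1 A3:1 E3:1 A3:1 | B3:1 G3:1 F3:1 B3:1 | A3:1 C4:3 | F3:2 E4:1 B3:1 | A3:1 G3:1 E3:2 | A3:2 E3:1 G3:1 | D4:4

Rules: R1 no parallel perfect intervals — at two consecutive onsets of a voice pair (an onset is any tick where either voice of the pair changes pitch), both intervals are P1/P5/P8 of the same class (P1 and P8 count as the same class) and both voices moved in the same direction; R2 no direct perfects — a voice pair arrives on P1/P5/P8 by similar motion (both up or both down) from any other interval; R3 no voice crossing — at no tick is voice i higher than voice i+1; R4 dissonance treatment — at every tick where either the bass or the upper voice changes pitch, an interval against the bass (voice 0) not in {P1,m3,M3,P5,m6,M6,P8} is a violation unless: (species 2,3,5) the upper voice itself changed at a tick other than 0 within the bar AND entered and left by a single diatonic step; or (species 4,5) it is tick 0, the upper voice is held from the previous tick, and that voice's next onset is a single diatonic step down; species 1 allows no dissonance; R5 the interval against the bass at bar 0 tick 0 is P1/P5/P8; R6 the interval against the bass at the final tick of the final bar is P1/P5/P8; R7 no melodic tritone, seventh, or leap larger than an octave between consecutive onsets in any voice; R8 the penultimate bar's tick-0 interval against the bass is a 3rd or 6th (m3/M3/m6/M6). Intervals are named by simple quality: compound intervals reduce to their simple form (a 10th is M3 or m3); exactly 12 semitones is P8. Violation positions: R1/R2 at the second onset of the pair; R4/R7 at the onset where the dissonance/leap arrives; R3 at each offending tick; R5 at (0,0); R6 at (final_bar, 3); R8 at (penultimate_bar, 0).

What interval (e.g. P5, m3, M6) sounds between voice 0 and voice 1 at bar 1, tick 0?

voice 0=E3 voice 1=C4 -> m6

m6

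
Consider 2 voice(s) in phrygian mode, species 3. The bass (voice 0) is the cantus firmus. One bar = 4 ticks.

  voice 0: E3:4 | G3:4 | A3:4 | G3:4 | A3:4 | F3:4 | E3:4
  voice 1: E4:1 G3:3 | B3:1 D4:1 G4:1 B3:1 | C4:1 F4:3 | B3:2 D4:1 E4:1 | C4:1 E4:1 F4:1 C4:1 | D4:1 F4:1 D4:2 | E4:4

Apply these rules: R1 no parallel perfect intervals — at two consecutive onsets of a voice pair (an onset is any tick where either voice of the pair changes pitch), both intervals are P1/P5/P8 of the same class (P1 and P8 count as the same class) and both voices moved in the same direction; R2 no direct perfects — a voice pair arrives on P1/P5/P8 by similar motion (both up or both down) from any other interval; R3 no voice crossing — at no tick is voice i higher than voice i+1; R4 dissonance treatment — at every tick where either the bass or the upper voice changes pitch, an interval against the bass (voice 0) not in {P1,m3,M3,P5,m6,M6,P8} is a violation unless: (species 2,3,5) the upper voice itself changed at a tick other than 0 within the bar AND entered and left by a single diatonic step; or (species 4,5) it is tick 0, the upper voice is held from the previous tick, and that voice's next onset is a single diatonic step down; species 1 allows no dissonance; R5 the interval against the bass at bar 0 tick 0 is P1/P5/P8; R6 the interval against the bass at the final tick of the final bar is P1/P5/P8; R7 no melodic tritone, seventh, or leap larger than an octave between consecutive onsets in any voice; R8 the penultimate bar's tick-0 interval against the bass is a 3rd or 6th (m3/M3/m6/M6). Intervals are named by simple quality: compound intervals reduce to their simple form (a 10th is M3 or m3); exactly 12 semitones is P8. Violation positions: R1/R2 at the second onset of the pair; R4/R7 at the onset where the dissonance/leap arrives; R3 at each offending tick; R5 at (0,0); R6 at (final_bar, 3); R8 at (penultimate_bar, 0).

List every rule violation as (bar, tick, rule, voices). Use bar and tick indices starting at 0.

(3, 0, R7, (1,))

bar 0: v0=E3 v1=E4 downbeat P8
bar 1: v0=G3 v1=B3 downbeat M3
bar 2: v0=A3 v1=C4 downbeat m3
bar 3: v0=G3 v1=B3 downbeat M3
bar 4: v0=A3 v1=C4 downbeat m3
bar 5: v0=F3 v1=D4 downbeat M6
bar 6: v0=E3 v1=E4 downbeat P8
  -> R7 @ bar 3 tick 0 v(1,): F4->B3 leap 6st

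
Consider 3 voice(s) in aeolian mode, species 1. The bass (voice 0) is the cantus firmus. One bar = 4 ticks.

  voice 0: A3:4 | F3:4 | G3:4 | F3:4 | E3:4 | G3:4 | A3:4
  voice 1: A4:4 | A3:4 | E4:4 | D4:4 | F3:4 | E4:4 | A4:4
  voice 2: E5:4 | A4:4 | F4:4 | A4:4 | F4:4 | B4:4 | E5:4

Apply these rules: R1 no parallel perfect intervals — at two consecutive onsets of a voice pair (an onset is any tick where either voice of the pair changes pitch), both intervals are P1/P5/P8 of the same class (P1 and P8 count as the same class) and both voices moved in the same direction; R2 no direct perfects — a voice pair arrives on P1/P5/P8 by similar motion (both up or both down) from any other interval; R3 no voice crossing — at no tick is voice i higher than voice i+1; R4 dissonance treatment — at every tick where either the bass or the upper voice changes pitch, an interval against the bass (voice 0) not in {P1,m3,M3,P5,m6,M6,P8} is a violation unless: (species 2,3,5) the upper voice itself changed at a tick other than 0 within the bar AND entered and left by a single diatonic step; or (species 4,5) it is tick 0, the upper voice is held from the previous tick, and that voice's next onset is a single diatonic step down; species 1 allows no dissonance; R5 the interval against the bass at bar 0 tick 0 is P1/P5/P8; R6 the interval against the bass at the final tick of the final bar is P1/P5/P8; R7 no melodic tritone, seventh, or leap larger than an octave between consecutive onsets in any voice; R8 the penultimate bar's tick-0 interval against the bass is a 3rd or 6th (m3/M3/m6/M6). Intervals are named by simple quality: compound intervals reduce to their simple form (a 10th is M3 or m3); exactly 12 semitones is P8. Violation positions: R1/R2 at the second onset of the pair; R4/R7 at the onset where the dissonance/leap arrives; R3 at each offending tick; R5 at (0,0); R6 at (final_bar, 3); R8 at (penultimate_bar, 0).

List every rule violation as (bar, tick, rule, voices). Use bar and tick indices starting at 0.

(1, 0, R2, (1, 2))
(2, 0, R4, (0, 2))
(4, 0, R2, (1, 2))
(4, 0, R4, (0, 1))
(4, 0, R4, (0, 2))
(5, 0, R2, (1, 2))
(5, 0, R7, (1,))
(5, 0, R7, (2,))
(6, 0, R1, (1, 2))
(6, 0, R2, (0, 1))
(6, 0, R2, (0, 2))

bar 0: v0=A3 v1=A4 v2=E5 downbeat P5
bar 1: v0=F3 v1=A3 v2=A4 downbeat M3
bar 2: v0=G3 v1=E4 v2=F4 downbeat m7
bar 3: v0=F3 v1=D4 v2=A4 downbeat M3
bar 4: v0=E3 v1=F3 v2=F4 downbeat m2
bar 5: v0=G3 v1=E4 v2=B4 downbeat M3
bar 6: v0=A3 v1=A4 v2=E5 downbeat P5
  -> R2 @ bar 1 tick 0 v(1, 2): A4/E5 P5 -> A3/A4 P8 similar
  -> R4 @ bar 2 tick 0 v(0, 2): G3/F4 m7 untreated
  -> R2 @ bar 4 tick 0 v(1, 2): D4/A4 P5 -> F3/F4 P8 similar
  -> R4 @ bar 4 tick 0 v(0, 1): E3/F3 m2 untreated
  -> R4 @ bar 4 tick 0 v(0, 2): E3/F4 m2 untreated
  -> R2 @ bar 5 tick 0 v(1, 2): F3/F4 P8 -> E4/B4 P5 similar
  -> R7 @ bar 5 tick 0 v(1,): F3->E4 leap 11st
  -> R7 @ bar 5 tick 0 v(2,): F4->B4 leap 6st
  -> R1 @ bar 6 tick 0 v(1, 2): E4/B4 P5 -> A4/E5 P5 similar
  -> R2 @ bar 6 tick 0 v(0, 1): G3/E4 M6 -> A3/A4 P8 similar
  -> R2 @ bar 6 tick 0 v(0, 2): G3/B4 M3 -> A3/E5 P5 similar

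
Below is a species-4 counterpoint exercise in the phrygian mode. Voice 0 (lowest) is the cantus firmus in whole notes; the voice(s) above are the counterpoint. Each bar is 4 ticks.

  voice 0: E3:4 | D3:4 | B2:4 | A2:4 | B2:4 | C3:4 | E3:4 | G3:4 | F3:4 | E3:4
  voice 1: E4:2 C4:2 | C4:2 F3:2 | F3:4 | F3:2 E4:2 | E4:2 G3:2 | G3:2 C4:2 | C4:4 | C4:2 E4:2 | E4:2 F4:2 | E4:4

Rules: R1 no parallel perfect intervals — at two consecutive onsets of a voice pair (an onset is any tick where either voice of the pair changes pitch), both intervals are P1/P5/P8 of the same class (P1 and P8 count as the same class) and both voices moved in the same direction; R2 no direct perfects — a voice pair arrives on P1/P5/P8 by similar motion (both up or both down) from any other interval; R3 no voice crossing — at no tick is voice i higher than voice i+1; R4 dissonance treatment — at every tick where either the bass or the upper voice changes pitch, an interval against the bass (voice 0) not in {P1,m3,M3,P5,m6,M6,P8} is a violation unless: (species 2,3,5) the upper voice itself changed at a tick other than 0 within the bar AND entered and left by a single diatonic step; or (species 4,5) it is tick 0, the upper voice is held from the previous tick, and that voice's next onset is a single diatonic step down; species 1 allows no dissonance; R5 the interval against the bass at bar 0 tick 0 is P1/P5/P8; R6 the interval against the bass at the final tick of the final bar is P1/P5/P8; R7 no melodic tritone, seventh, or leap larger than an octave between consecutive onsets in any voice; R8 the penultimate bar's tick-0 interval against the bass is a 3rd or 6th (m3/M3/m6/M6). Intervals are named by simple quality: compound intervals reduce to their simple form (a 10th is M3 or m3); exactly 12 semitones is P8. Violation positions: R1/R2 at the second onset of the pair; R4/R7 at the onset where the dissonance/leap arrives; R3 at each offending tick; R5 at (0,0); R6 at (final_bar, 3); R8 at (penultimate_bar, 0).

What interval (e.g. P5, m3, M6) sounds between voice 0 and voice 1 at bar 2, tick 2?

voice 0=B2 voice 1=F3 -> TT

TT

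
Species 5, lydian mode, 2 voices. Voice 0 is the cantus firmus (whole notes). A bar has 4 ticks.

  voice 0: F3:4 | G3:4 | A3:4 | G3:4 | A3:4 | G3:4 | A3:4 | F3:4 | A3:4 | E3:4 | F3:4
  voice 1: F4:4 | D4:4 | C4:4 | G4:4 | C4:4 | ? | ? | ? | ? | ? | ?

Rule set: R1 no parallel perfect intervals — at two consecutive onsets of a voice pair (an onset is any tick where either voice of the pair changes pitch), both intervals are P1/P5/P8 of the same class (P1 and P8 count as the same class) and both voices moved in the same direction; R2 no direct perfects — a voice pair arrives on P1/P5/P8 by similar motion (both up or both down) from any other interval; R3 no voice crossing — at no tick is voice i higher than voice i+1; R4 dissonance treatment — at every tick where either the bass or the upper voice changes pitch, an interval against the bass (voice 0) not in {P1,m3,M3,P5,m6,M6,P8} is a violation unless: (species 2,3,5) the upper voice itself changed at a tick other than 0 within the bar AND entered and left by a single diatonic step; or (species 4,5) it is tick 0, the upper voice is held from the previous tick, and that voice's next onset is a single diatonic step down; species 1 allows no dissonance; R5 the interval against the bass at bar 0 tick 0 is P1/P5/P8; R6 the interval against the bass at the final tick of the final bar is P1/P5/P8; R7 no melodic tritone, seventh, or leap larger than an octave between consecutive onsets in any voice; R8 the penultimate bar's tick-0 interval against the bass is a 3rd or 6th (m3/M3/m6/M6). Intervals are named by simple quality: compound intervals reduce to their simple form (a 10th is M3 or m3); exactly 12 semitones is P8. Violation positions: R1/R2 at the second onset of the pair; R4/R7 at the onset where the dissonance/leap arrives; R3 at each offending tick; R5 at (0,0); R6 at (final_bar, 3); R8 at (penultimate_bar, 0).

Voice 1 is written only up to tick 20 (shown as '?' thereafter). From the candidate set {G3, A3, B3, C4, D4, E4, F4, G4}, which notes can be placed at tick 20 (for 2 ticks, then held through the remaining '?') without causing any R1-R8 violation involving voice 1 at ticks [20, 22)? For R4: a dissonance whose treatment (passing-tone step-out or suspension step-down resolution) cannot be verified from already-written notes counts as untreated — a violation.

{B3, D4, E4, G4}

G3: violates R2
A3: violates R4
B3: legal
C4: violates R4
D4: legal
E4: legal
F4: violates R4
G4: legal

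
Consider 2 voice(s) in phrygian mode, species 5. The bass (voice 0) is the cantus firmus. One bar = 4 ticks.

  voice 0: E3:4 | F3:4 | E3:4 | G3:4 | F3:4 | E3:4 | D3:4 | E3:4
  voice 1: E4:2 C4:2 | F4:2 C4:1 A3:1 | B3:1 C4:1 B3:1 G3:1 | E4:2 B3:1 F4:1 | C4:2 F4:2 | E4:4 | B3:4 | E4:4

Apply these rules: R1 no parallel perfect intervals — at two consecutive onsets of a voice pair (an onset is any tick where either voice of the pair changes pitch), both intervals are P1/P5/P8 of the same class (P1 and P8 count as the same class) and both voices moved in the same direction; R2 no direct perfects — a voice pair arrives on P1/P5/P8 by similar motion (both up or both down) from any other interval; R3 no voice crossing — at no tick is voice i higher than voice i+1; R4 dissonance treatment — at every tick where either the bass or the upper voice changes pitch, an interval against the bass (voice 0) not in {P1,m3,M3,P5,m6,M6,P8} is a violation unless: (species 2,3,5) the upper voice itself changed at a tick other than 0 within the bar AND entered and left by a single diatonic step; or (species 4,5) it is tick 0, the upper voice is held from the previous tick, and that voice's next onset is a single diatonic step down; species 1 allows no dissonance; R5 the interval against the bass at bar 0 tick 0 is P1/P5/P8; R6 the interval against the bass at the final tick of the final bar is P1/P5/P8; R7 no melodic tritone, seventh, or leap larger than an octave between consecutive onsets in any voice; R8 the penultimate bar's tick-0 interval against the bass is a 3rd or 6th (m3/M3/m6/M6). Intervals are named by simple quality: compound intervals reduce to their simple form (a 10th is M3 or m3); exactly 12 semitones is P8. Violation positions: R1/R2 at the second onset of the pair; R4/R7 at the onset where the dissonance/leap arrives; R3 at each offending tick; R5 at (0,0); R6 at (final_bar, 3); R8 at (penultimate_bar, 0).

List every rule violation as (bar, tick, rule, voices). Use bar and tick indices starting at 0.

(1, 0, R2, (0, 1))
(3, 3, R4, (0, 1))
(3, 3, R7, (1,))
(4, 0, R2, (0, 1))
(5, 0, R1, (0, 1))
(7, 0, R2, (0, 1))

bar 0: v0=E3 v1=E4 downbeat P8
bar 1: v0=F3 v1=F4 downbeat P8
bar 2: v0=E3 v1=B3 downbeat P5
bar 3: v0=G3 v1=E4 downbeat M6
bar 4: v0=F3 v1=C4 downbeat P5
bar 5: v0=E3 v1=E4 downbeat P8
bar 6: v0=D3 v1=B3 downbeat M6
bar 7: v0=E3 v1=E4 downbeat P8
  -> R2 @ bar 1 tick 0 v(0, 1): E3/C4 m6 -> F3/F4 P8 similar
  -> R4 @ bar 3 tick 3 v(0, 1): G3/F4 m7 untreated
  -> R7 @ bar 3 tick 3 v(1,): B3->F4 leap 6st
  -> R2 @ bar 4 tick 0 v(0, 1): G3/F4 m7 -> F3/C4 P5 similar
  -> R1 @ bar 5 tick 0 v(0, 1): F3/F4 P8 -> E3/E4 P8 similar
  -> R2 @ bar 7 tick 0 v(0, 1): D3/B3 M6 -> E3/E4 P8 similar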